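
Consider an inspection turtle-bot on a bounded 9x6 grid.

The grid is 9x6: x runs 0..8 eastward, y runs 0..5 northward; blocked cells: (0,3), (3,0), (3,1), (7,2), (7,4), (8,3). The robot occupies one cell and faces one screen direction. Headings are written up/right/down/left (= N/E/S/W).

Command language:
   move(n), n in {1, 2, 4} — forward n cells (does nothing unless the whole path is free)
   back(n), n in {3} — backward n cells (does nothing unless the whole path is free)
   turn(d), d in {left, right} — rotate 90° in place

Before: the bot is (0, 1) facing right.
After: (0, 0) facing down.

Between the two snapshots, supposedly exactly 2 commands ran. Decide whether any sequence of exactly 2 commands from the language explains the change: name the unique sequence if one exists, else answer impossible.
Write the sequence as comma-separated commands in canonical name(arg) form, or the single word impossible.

key: order matters: swapping turn(right) and move(1) lands elsewhere
from: (0, 1) facing right
t=1 turn(right) ⇒ (0, 1) facing down
t=2 move(1) ⇒ (0, 0) facing down
no other 2-command option fits: unique.

turn(right), move(1)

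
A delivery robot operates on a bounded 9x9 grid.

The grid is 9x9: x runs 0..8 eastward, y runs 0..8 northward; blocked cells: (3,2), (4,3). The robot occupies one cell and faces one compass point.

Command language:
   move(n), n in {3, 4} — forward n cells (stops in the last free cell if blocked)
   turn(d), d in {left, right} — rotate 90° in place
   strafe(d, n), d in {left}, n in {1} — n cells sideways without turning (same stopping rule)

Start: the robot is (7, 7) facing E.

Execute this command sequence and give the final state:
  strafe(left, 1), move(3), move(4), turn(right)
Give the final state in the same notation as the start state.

(8, 8) facing S

start: (7, 7) facing E
step 1 (strafe(left, 1)): (7, 8) facing E
step 2 (move(3)): (8, 8) facing E
step 3 (move(4)): (8, 8) facing E
step 4 (turn(right)): (8, 8) facing S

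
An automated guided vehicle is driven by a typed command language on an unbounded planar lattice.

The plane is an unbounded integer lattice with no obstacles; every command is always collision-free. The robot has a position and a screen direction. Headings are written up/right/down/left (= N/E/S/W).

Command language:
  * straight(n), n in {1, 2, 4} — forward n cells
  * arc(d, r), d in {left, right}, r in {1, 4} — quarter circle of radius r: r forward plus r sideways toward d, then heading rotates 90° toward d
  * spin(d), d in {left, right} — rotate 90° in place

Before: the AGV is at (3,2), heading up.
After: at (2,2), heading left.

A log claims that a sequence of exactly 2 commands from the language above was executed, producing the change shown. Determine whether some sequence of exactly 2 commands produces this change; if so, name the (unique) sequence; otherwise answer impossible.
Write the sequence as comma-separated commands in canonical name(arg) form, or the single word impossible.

spin(left), straight(1)

key: position moved to (2,2) AND the heading swung to W — translation plus rotation needed
start: at (3,2), heading up
step 1 (spin(left)): at (3,2), heading left
step 2 (straight(1)): at (2,2), heading left
no rival 2-sequence matches.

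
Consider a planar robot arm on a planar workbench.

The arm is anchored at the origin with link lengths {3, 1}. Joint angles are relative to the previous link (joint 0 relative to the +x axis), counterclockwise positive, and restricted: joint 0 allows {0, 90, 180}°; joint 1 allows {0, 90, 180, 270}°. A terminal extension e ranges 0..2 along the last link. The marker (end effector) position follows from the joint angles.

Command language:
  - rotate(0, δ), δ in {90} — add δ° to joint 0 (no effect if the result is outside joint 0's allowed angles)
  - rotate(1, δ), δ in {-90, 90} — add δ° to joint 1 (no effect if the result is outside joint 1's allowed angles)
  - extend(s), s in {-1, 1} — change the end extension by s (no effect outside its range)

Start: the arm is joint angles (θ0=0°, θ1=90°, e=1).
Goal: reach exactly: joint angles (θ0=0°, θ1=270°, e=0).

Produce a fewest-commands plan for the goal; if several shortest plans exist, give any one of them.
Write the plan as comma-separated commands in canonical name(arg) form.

from: joint angles (θ0=0°, θ1=90°, e=1)
1. rotate(1, -90) → joint angles (θ0=0°, θ1=0°, e=1)
2. rotate(1, -90) → joint angles (θ0=0°, θ1=270°, e=1)
3. extend(-1) → joint angles (θ0=0°, θ1=270°, e=0)
nothing shorter than 3 reaches the goal.

rotate(1, -90), rotate(1, -90), extend(-1)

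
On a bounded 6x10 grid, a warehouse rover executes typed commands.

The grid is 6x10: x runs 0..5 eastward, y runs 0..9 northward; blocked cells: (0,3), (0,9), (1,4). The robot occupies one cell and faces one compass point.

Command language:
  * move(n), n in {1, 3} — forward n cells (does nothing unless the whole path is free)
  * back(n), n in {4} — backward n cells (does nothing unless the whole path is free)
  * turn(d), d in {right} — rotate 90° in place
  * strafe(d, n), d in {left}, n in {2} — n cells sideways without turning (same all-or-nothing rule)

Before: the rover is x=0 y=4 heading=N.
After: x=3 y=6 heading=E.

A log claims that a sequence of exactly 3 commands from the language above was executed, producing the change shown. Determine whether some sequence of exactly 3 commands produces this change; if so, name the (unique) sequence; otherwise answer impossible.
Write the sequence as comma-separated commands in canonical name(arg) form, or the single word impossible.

key: position moved to (3,6) AND the heading swung to E — translation plus rotation needed
start: x=0 y=4 heading=N
t=1 turn(right) ⇒ x=0 y=4 heading=E
t=2 strafe(left, 2) ⇒ x=0 y=6 heading=E
t=3 move(3) ⇒ x=3 y=6 heading=E
all 125 alternatives checked — unique.

turn(right), strafe(left, 2), move(3)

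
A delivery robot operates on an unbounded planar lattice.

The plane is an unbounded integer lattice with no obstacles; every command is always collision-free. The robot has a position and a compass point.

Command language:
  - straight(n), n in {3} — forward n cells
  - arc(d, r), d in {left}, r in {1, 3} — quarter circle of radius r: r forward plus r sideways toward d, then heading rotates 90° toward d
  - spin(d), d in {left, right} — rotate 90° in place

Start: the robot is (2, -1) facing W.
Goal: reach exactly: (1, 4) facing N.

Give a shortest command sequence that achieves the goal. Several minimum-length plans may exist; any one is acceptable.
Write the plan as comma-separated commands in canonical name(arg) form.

from: (2, -1) facing W
[1] after arc(left, 1): (1, -2) facing S
[2] after spin(left): (1, -2) facing E
[3] after arc(left, 3): (4, 1) facing N
[4] after arc(left, 3): (1, 4) facing W
[5] after spin(right): (1, 4) facing N
no 4-step plan works, so 5 is optimal.

arc(left, 1), spin(left), arc(left, 3), arc(left, 3), spin(right)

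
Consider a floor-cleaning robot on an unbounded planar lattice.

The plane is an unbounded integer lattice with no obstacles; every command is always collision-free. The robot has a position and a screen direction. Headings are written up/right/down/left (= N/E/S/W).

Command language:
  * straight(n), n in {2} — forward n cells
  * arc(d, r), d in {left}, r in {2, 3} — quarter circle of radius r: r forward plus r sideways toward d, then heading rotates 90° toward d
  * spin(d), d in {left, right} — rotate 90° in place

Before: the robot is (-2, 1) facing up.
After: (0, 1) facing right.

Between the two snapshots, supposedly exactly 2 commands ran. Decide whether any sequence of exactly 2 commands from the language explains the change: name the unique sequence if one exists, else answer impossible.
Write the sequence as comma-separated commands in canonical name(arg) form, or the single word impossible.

key: running straight(2) before spin(right) would end elsewhere — order is forced
begin: (-2, 1) facing up
step 1 (spin(right)): (-2, 1) facing right
step 2 (straight(2)): (0, 1) facing right
uniquely the one of 25 2-step routes that fits.

spin(right), straight(2)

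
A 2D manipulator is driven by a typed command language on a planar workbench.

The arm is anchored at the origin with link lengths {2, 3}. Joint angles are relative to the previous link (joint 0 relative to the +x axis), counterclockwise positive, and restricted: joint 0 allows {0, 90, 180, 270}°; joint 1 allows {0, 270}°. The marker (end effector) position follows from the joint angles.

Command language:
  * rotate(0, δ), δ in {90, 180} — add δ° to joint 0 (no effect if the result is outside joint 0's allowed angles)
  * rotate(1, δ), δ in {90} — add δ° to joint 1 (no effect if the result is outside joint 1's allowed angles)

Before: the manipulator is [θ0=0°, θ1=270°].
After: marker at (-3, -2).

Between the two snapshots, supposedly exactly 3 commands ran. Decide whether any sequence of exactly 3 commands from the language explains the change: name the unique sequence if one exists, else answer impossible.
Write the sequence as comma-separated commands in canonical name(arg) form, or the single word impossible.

rotate(0, 90), rotate(0, 90), rotate(0, 90)

t0: [θ0=0°, θ1=270°]
step 1 (rotate(0, 90)): [θ0=90°, θ1=270°]
step 2 (rotate(0, 90)): [θ0=180°, θ1=270°]
step 3 (rotate(0, 90)): [θ0=270°, θ1=270°]
no other 3-command option fits: unique.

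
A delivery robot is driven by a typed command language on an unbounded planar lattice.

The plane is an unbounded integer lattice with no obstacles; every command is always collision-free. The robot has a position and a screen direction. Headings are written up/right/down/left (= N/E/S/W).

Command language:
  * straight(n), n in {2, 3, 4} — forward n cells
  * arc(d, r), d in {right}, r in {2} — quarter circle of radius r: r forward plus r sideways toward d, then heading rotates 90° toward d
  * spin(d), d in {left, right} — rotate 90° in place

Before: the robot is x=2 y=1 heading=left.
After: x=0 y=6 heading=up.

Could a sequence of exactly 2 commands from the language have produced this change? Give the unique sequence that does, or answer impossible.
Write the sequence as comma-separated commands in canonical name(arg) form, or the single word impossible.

key: order matters: swapping arc(right, 2) and straight(3) lands elsewhere
from: x=2 y=1 heading=left
1. arc(right, 2) → x=0 y=3 heading=up
2. straight(3) → x=0 y=6 heading=up
no other 2-command option fits: unique.

arc(right, 2), straight(3)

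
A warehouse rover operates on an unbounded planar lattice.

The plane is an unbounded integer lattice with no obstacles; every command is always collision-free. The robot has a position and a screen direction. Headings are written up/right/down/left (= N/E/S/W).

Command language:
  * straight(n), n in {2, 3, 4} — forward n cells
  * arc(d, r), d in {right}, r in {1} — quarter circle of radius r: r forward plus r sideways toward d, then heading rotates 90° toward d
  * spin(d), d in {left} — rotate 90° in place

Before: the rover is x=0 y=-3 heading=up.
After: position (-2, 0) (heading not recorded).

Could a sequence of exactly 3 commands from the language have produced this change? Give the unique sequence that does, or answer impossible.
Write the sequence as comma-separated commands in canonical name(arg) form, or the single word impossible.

straight(3), spin(left), straight(2)

key: order matters: swapping straight(3) and straight(2) lands elsewhere
from: x=0 y=-3 heading=up
[1] after straight(3): x=0 y=0 heading=up
[2] after spin(left): x=0 y=0 heading=left
[3] after straight(2): x=-2 y=0 heading=left
all 125 alternatives checked — unique.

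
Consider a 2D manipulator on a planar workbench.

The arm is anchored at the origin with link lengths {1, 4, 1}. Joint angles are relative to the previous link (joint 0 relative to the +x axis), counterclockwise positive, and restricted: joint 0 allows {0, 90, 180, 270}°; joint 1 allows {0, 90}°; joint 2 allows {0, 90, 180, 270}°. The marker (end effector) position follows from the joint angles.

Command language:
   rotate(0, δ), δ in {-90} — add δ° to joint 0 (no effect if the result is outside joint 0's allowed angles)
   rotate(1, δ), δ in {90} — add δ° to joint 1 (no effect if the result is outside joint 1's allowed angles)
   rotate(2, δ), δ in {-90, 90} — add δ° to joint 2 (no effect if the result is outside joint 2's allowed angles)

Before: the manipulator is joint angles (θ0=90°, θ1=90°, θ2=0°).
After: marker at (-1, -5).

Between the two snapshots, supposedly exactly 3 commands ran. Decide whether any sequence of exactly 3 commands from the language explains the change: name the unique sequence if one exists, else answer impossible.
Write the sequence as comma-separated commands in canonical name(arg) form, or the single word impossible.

start: joint angles (θ0=90°, θ1=90°, θ2=0°)
[1] after rotate(0, -90): joint angles (θ0=0°, θ1=90°, θ2=0°)
[2] after rotate(0, -90): joint angles (θ0=270°, θ1=90°, θ2=0°)
[3] after rotate(0, -90): joint angles (θ0=180°, θ1=90°, θ2=0°)
uniquely the one of 64 3-step routes that fits.

rotate(0, -90), rotate(0, -90), rotate(0, -90)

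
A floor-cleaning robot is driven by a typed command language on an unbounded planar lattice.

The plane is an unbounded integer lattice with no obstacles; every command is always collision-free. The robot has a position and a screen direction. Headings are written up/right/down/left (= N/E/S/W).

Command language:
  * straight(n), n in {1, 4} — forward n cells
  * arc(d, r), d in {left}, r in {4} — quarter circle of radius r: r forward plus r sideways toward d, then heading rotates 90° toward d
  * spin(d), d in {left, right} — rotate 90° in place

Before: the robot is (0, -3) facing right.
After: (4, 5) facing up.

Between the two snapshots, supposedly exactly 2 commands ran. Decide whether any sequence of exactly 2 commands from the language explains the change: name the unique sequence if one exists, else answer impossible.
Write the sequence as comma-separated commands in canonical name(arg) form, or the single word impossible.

key: position moved to (4,5) AND the heading swung to N — translation plus rotation needed
t0: (0, -3) facing right
step 1 (arc(left, 4)): (4, 1) facing up
step 2 (straight(4)): (4, 5) facing up
all 25 alternatives checked — unique.

arc(left, 4), straight(4)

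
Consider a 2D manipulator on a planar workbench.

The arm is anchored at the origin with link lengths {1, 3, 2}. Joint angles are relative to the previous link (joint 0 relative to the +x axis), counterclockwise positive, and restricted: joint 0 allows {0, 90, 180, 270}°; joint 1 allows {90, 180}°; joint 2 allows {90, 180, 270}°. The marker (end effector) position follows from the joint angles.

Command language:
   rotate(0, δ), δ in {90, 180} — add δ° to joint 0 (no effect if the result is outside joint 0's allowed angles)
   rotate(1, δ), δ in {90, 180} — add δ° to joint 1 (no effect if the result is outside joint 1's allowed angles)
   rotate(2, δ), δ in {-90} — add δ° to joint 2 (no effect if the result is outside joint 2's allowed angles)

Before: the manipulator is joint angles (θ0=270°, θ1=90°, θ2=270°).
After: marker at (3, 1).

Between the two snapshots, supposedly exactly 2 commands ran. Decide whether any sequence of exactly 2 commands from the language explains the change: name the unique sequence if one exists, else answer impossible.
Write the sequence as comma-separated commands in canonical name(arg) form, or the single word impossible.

rotate(2, -90), rotate(2, -90)

start: joint angles (θ0=270°, θ1=90°, θ2=270°)
t=1 rotate(2, -90) ⇒ joint angles (θ0=270°, θ1=90°, θ2=180°)
t=2 rotate(2, -90) ⇒ joint angles (θ0=270°, θ1=90°, θ2=90°)
uniquely the one of 25 2-step routes that fits.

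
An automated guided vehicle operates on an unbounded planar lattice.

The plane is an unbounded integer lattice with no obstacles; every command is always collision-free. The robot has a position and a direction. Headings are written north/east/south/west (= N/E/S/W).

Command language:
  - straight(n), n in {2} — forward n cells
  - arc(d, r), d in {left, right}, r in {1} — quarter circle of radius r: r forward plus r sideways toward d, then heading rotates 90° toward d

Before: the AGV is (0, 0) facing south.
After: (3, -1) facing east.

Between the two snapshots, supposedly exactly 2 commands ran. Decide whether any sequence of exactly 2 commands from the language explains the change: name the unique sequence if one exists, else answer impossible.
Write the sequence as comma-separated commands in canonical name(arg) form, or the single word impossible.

key: cell and facing (now E) both changed — the 2 commands mix motion and turning
from: (0, 0) facing south
step 1 (arc(left, 1)): (1, -1) facing east
step 2 (straight(2)): (3, -1) facing east
no other 2-command option fits: unique.

arc(left, 1), straight(2)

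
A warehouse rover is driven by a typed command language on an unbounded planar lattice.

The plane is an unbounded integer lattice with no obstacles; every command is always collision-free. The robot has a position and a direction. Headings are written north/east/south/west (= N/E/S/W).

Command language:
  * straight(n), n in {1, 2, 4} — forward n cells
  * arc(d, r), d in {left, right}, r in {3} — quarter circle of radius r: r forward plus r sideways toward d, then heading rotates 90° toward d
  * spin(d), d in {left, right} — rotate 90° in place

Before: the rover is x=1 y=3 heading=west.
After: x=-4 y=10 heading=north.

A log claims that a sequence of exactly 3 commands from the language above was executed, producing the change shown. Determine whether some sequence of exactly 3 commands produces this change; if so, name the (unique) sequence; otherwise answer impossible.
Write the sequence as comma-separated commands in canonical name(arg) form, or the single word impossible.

straight(2), arc(right, 3), straight(4)

key: cell and facing (now N) both changed — the 3 commands mix motion and turning
t0: x=1 y=3 heading=west
step 1 (straight(2)): x=-1 y=3 heading=west
step 2 (arc(right, 3)): x=-4 y=6 heading=north
step 3 (straight(4)): x=-4 y=10 heading=north
no rival 3-sequence matches.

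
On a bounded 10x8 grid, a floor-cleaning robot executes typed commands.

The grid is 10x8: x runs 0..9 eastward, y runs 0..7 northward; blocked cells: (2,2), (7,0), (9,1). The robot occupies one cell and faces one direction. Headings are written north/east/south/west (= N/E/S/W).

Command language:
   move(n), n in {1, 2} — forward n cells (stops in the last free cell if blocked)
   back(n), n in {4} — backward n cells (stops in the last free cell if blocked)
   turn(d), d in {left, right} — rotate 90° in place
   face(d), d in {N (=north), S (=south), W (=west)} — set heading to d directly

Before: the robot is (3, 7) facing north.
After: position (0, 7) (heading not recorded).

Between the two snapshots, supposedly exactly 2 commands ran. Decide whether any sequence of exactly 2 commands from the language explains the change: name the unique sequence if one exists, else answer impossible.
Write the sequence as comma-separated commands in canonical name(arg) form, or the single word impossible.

key: order matters: swapping turn(right) and back(4) lands elsewhere
begin: (3, 7) facing north
t=1 turn(right) ⇒ (3, 7) facing east
t=2 back(4) ⇒ (0, 7) facing east
all 64 alternatives checked — unique.

turn(right), back(4)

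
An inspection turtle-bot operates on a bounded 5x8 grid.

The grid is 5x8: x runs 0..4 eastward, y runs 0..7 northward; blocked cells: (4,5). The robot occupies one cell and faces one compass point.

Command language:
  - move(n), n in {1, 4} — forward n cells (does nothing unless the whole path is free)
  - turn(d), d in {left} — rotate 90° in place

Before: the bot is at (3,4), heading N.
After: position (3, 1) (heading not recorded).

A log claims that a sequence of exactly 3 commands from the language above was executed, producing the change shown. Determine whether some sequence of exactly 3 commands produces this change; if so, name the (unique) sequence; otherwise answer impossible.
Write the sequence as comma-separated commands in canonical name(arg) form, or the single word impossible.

checked all 3-command options: none fits.

impossible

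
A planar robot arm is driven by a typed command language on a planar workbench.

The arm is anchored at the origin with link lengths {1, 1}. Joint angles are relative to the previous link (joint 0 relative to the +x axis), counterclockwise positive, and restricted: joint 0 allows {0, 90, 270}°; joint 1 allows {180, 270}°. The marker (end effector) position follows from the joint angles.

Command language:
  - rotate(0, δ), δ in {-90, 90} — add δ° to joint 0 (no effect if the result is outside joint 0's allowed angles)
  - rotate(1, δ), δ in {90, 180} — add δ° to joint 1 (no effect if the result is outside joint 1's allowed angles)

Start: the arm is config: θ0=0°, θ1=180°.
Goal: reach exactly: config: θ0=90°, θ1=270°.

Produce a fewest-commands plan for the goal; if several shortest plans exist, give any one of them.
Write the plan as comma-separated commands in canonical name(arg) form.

rotate(1, 90), rotate(0, 90)

initial: config: θ0=0°, θ1=180°
t=1 rotate(1, 90) ⇒ config: θ0=0°, θ1=270°
t=2 rotate(0, 90) ⇒ config: θ0=90°, θ1=270°
minimal: 2 command(s), checked below 2.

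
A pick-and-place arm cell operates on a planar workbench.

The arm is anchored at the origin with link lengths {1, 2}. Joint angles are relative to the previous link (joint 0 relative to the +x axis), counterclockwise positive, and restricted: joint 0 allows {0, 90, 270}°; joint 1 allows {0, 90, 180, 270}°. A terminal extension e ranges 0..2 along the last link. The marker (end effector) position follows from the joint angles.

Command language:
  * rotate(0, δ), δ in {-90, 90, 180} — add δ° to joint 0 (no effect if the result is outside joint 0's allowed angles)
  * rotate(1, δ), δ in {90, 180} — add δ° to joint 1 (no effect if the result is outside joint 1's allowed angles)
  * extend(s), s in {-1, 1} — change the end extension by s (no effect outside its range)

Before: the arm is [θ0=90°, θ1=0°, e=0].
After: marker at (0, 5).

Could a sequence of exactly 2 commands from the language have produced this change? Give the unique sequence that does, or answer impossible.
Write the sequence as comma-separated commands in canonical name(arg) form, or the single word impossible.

extend(1), extend(1)

start: [θ0=90°, θ1=0°, e=0]
1. extend(1) → [θ0=90°, θ1=0°, e=1]
2. extend(1) → [θ0=90°, θ1=0°, e=2]
uniquely the one of 49 2-step routes that fits.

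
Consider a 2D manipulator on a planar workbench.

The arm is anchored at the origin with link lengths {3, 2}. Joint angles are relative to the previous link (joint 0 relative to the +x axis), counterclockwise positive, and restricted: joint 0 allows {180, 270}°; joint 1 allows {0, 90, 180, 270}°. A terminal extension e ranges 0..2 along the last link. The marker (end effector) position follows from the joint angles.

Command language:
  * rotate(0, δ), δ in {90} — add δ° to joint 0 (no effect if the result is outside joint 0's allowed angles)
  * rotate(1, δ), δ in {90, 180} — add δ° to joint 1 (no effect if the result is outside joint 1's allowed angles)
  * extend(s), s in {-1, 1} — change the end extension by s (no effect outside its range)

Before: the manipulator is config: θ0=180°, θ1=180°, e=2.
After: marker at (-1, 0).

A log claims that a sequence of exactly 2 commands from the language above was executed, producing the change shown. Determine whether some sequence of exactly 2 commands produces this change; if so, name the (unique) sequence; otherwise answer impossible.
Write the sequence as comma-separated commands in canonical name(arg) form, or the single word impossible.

extend(-1), extend(-1)

initial: config: θ0=180°, θ1=180°, e=2
step 1 (extend(-1)): config: θ0=180°, θ1=180°, e=1
step 2 (extend(-1)): config: θ0=180°, θ1=180°, e=0
all 25 alternatives checked — unique.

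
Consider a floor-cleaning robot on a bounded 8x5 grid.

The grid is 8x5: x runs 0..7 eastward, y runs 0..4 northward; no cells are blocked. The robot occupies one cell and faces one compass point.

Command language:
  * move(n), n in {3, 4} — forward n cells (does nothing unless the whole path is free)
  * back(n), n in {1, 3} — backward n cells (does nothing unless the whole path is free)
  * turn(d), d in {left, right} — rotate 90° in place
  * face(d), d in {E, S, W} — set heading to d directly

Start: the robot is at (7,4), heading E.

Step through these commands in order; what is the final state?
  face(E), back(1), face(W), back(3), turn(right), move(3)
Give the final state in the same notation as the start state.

t0: at (7,4), heading E
[1] after face(E): at (7,4), heading E
[2] after back(1): at (6,4), heading E
[3] after face(W): at (6,4), heading W
[4] after back(3): at (6,4), heading W
[5] after turn(right): at (6,4), heading N
[6] after move(3): at (6,4), heading N

at (6,4), heading N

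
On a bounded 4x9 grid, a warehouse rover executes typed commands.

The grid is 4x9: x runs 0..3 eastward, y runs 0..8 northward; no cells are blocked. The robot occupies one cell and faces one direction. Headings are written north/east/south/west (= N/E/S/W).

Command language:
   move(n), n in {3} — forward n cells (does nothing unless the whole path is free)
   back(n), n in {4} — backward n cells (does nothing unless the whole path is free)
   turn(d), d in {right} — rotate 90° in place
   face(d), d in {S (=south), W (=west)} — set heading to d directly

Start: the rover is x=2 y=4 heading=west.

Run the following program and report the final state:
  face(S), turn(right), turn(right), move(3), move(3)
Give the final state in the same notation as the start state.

x=2 y=7 heading=north

t0: x=2 y=4 heading=west
t=1 face(S) ⇒ x=2 y=4 heading=south
t=2 turn(right) ⇒ x=2 y=4 heading=west
t=3 turn(right) ⇒ x=2 y=4 heading=north
t=4 move(3) ⇒ x=2 y=7 heading=north
t=5 move(3) ⇒ x=2 y=7 heading=north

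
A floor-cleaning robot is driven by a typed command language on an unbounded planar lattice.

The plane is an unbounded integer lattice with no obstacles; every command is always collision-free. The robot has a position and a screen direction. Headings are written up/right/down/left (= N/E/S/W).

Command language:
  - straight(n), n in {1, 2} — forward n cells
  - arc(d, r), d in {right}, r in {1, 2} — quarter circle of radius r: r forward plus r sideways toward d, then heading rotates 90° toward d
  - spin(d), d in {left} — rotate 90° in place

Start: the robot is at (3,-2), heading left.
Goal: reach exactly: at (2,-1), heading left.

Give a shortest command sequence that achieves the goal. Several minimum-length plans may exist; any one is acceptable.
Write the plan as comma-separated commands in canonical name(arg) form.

from: at (3,-2), heading left
1. arc(right, 1) → at (2,-1), heading up
2. spin(left) → at (2,-1), heading left
shorter routes all fall short; 2 is best.

arc(right, 1), spin(left)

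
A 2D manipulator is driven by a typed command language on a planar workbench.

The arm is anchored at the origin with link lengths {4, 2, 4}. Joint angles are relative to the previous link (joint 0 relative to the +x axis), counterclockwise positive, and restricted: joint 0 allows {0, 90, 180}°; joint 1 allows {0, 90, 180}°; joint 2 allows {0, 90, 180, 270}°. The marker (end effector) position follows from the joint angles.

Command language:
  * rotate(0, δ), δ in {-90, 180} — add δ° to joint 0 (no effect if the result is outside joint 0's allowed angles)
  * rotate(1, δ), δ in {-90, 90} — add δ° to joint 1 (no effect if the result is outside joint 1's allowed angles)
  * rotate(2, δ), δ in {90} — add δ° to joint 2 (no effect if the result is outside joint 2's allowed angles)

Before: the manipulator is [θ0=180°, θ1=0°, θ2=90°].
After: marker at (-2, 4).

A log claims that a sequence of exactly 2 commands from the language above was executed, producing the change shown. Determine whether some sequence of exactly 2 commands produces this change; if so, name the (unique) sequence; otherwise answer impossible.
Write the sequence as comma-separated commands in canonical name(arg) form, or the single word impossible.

rotate(1, 90), rotate(1, 90)

from: [θ0=180°, θ1=0°, θ2=90°]
[1] after rotate(1, 90): [θ0=180°, θ1=90°, θ2=90°]
[2] after rotate(1, 90): [θ0=180°, θ1=180°, θ2=90°]
no rival 2-sequence matches.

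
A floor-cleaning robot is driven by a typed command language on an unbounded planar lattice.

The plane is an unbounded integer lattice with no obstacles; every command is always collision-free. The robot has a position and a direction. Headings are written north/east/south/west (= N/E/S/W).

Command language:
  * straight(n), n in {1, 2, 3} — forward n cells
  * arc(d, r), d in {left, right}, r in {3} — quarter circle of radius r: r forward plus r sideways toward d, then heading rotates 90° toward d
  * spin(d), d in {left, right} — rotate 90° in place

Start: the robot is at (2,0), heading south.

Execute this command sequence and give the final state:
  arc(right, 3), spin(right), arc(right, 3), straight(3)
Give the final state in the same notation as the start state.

at (5,0), heading east

initial: at (2,0), heading south
t=1 arc(right, 3) ⇒ at (-1,-3), heading west
t=2 spin(right) ⇒ at (-1,-3), heading north
t=3 arc(right, 3) ⇒ at (2,0), heading east
t=4 straight(3) ⇒ at (5,0), heading east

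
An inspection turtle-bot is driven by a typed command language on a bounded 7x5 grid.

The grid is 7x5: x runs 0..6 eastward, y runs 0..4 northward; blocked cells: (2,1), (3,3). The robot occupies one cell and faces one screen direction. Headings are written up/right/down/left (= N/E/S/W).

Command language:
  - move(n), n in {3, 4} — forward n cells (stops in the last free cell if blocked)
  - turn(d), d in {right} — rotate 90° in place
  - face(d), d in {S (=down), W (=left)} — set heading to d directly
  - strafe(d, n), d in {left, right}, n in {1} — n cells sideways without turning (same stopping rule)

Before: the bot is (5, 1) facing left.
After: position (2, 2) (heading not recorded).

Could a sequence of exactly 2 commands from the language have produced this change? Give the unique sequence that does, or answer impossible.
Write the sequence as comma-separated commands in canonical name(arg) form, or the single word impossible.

key: running move(3) before strafe(right, 1) would end elsewhere — order is forced
from: (5, 1) facing left
1. strafe(right, 1) → (5, 2) facing left
2. move(3) → (2, 2) facing left
all 49 alternatives checked — unique.

strafe(right, 1), move(3)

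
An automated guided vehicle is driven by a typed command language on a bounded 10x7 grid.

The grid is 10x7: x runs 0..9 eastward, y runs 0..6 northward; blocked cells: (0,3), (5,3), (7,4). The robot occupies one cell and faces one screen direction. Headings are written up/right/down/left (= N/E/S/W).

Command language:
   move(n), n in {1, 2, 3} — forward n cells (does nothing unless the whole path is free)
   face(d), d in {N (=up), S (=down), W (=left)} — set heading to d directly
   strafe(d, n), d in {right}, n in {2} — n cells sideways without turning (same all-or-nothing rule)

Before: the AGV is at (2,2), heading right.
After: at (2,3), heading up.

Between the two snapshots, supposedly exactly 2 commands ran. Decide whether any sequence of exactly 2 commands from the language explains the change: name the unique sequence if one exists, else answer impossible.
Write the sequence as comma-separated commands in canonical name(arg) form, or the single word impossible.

face(N), move(1)

key: position moved to (2,3) AND the heading swung to N — translation plus rotation needed
start: at (2,2), heading right
t=1 face(N) ⇒ at (2,2), heading up
t=2 move(1) ⇒ at (2,3), heading up
all 49 alternatives checked — unique.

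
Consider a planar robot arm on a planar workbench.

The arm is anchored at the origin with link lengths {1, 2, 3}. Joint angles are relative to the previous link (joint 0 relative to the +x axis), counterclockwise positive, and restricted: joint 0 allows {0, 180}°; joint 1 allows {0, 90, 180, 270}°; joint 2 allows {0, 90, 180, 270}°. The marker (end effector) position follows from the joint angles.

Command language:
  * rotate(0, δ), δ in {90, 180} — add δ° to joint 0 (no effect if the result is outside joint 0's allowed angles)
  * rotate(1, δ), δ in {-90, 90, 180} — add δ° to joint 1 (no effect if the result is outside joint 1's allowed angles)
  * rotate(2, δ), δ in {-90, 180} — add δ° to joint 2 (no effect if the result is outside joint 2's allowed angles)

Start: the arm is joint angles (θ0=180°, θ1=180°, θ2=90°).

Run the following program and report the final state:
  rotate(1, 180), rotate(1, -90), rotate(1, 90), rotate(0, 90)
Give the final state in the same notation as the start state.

joint angles (θ0=180°, θ1=0°, θ2=90°)

from: joint angles (θ0=180°, θ1=180°, θ2=90°)
t=1 rotate(1, 180) ⇒ joint angles (θ0=180°, θ1=0°, θ2=90°)
t=2 rotate(1, -90) ⇒ joint angles (θ0=180°, θ1=270°, θ2=90°)
t=3 rotate(1, 90) ⇒ joint angles (θ0=180°, θ1=0°, θ2=90°)
t=4 rotate(0, 90) ⇒ joint angles (θ0=180°, θ1=0°, θ2=90°)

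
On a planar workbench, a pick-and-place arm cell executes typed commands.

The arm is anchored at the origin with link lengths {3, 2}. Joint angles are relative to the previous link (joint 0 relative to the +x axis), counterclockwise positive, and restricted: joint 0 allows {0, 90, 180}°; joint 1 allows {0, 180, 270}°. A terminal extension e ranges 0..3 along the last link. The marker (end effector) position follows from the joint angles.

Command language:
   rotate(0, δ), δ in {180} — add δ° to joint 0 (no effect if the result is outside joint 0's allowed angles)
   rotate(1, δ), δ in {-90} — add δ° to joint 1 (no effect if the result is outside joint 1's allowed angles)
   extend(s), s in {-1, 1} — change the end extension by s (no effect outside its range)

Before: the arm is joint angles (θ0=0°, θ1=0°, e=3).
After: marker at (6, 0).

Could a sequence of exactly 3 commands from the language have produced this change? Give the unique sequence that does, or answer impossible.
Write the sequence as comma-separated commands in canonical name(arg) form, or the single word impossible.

key: running extend(-1) before extend(1) would end elsewhere — order is forced
t0: joint angles (θ0=0°, θ1=0°, e=3)
t=1 extend(1) ⇒ joint angles (θ0=0°, θ1=0°, e=3)
t=2 extend(-1) ⇒ joint angles (θ0=0°, θ1=0°, e=2)
t=3 extend(-1) ⇒ joint angles (θ0=0°, θ1=0°, e=1)
no other 3-command option fits: unique.

extend(1), extend(-1), extend(-1)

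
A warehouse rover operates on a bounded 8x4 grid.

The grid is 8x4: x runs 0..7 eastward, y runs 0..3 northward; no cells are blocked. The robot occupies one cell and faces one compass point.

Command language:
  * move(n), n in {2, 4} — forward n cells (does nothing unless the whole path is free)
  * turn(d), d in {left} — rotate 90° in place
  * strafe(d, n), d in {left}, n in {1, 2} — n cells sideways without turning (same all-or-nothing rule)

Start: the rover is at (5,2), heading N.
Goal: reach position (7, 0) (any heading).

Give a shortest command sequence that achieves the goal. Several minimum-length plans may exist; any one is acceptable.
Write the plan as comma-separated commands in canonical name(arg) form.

from: at (5,2), heading N
t=1 turn(left) ⇒ at (5,2), heading W
t=2 strafe(left, 2) ⇒ at (5,0), heading W
t=3 turn(left) ⇒ at (5,0), heading S
t=4 strafe(left, 2) ⇒ at (7,0), heading S
shorter routes all fall short; 4 is best.

turn(left), strafe(left, 2), turn(left), strafe(left, 2)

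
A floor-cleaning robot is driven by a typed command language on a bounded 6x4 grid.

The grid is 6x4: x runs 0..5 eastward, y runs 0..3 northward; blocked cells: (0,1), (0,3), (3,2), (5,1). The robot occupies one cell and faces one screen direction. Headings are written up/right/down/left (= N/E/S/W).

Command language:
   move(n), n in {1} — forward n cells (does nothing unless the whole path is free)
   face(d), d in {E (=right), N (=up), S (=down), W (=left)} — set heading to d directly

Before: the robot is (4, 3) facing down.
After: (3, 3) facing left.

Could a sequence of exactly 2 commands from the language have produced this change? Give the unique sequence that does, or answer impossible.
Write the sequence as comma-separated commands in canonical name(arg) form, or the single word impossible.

key: order matters: swapping face(W) and move(1) lands elsewhere
from: (4, 3) facing down
[1] after face(W): (4, 3) facing left
[2] after move(1): (3, 3) facing left
uniquely the one of 25 2-step routes that fits.

face(W), move(1)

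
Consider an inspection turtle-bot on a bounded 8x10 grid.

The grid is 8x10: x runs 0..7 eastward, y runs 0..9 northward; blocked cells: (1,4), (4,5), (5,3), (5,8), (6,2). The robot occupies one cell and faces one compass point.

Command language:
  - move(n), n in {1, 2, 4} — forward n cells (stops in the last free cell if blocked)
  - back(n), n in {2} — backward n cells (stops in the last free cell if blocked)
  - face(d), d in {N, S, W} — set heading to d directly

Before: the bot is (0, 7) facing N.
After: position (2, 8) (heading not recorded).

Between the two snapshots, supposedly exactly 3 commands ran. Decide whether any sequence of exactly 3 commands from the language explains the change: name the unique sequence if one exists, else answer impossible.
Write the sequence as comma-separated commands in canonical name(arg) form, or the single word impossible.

move(1), face(W), back(2)

key: order matters: swapping move(1) and back(2) lands elsewhere
initial: (0, 7) facing N
t=1 move(1) ⇒ (0, 8) facing N
t=2 face(W) ⇒ (0, 8) facing W
t=3 back(2) ⇒ (2, 8) facing W
all 343 alternatives checked — unique.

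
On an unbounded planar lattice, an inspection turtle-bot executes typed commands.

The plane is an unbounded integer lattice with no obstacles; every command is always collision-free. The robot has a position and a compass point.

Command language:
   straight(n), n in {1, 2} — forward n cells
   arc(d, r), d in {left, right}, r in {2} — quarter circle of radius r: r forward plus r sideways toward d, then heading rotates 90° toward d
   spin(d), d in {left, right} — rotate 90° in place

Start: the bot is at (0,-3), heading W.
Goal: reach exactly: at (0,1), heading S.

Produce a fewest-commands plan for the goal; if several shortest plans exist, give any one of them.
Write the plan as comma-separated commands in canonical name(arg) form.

start: at (0,-3), heading W
[1] after arc(right, 2): at (-2,-1), heading N
[2] after arc(right, 2): at (0,1), heading E
[3] after spin(right): at (0,1), heading S
nothing shorter than 3 reaches the goal.

arc(right, 2), arc(right, 2), spin(right)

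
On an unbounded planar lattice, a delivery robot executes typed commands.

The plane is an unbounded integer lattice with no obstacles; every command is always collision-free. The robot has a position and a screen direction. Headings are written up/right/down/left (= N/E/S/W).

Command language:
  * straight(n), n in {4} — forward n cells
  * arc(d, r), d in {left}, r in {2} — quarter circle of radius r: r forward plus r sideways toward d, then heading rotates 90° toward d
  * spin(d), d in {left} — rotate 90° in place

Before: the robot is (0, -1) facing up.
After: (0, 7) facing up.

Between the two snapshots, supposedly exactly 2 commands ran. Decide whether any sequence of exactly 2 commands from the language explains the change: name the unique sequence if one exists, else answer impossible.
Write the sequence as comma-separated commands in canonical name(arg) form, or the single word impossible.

key: still facing N at the end — nothing in the sequence rotates
start: (0, -1) facing up
1. straight(4) → (0, 3) facing up
2. straight(4) → (0, 7) facing up
no other 2-command option fits: unique.

straight(4), straight(4)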